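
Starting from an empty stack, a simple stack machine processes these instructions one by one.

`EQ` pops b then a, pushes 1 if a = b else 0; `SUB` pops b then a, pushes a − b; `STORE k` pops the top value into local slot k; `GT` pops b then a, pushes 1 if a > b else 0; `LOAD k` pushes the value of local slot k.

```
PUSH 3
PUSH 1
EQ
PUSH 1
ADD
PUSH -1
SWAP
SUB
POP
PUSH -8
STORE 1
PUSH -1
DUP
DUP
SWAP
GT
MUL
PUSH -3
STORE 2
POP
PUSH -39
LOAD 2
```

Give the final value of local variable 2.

-3

PUSH 3   → [3]
PUSH 1   → [3, 1]
EQ       → [0]
PUSH 1   → [0, 1]
ADD      → [1]
PUSH -1  → [1, -1]
SWAP     → [-1, 1]
SUB      → [-2]
POP      → []
PUSH -8  → [-8]
STORE 1  → []
PUSH -1  → [-1]
DUP      → [-1, -1]
DUP      → [-1, -1, -1]
SWAP     → [-1, -1, -1]
GT       → [-1, 0]
MUL      → [0]
PUSH -3  → [0, -3]
STORE 2  → [0]
POP      → []
PUSH -39 → [-39]
LOAD 2   → [-39, -3]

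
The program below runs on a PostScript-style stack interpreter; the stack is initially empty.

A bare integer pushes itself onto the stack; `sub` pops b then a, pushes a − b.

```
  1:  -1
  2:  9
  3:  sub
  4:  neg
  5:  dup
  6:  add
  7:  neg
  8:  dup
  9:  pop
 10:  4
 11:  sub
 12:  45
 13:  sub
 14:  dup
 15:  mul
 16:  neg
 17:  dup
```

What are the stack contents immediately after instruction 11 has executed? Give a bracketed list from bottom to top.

[-24]

-1  : [-1]
9   : [-1, 9]
sub : [-10]
neg : [10]
dup : [10, 10]
add : [20]
neg : [-20]
dup : [-20, -20]
pop : [-20]
4   : [-20, 4]
sub : [-24]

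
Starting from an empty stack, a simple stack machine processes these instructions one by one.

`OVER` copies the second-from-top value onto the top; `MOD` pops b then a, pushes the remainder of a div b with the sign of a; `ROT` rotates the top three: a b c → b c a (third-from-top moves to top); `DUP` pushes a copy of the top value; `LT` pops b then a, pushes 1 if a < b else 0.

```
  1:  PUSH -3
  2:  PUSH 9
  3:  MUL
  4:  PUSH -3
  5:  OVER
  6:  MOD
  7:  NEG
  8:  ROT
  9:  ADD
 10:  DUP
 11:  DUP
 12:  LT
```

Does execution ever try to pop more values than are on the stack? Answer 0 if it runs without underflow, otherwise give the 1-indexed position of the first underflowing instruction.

PUSH -3 -> -3
PUSH 9  -> -3 9
MUL     -> -27
PUSH -3 -> -27 -3
OVER    -> -27 -3 -27
MOD     -> -27 -3
NEG     -> -27 3
ROT  — needs 3 operands, stack has 2 → underflow

8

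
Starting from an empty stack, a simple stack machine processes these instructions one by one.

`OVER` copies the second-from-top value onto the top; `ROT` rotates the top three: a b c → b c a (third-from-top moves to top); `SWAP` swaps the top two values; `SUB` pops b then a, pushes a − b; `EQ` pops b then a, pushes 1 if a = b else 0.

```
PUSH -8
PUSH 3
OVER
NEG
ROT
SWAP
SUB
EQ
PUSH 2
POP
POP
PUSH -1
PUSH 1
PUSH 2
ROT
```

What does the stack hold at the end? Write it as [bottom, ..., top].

PUSH -8 : -8
PUSH 3  : -8 3
OVER    : -8 3 -8
NEG     : -8 3 8
ROT     : 3 8 -8
SWAP    : 3 -8 8
SUB     : 3 -16
EQ      : 0
PUSH 2  : 0 2
POP     : 0
POP     : (empty)
PUSH -1 : -1
PUSH 1  : -1 1
PUSH 2  : -1 1 2
ROT     : 1 2 -1

[1, 2, -1]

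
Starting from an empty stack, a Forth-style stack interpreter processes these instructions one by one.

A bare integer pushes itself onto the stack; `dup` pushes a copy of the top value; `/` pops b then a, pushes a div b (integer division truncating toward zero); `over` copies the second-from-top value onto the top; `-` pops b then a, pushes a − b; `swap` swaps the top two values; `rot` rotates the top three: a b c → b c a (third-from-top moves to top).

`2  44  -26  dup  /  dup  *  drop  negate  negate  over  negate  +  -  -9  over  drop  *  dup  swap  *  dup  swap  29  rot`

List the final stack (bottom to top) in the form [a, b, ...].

2      : [2]
44     : [2, 44]
-26    : [2, 44, -26]
dup    : [2, 44, -26, -26]
/      : [2, 44, 1]
dup    : [2, 44, 1, 1]
*      : [2, 44, 1]
drop   : [2, 44]
negate : [2, -44]
negate : [2, 44]
over   : [2, 44, 2]
negate : [2, 44, -2]
+      : [2, 42]
-      : [-40]
-9     : [-40, -9]
over   : [-40, -9, -40]
drop   : [-40, -9]
*      : [360]
dup    : [360, 360]
swap   : [360, 360]
*      : [129600]
dup    : [129600, 129600]
swap   : [129600, 129600]
29     : [129600, 129600, 29]
rot    : [129600, 29, 129600]

[129600, 29, 129600]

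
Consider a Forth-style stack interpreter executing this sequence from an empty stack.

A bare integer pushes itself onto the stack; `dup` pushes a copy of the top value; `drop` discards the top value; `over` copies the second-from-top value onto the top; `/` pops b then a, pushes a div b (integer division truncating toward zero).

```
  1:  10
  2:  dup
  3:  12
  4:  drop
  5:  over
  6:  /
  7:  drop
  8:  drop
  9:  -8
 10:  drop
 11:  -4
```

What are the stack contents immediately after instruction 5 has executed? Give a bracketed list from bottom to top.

[10, 10, 10]

10   → [10]
dup  → [10, 10]
12   → [10, 10, 12]
drop → [10, 10]
over → [10, 10, 10]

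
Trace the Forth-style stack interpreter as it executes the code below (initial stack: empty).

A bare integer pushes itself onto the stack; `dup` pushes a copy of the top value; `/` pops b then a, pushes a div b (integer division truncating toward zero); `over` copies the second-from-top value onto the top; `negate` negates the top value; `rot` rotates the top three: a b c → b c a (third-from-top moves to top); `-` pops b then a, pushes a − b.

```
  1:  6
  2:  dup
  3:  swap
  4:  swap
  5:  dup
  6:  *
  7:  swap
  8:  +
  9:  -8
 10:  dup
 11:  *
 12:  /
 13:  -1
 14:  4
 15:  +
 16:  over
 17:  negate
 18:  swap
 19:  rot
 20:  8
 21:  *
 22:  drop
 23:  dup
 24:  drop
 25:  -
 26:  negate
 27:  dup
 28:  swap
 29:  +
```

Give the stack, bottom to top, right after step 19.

6       [6]
dup     [6, 6]
swap    [6, 6]
swap    [6, 6]
dup     [6, 6, 6]
*       [6, 36]
swap    [36, 6]
+       [42]
-8      [42, -8]
dup     [42, -8, -8]
*       [42, 64]
/       [0]
-1      [0, -1]
4       [0, -1, 4]
+       [0, 3]
over    [0, 3, 0]
negate  [0, 3, 0]
swap    [0, 0, 3]
rot     [0, 3, 0]

[0, 3, 0]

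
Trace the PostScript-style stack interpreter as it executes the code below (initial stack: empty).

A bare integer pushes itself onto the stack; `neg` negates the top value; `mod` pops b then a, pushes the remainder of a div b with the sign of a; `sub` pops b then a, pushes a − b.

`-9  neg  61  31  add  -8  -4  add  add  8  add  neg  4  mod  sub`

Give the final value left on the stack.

9

-9  → [-9]
neg → [9]
61  → [9, 61]
31  → [9, 61, 31]
add → [9, 92]
-8  → [9, 92, -8]
-4  → [9, 92, -8, -4]
add → [9, 92, -12]
add → [9, 80]
8   → [9, 80, 8]
add → [9, 88]
neg → [9, -88]
4   → [9, -88, 4]
mod → [9, 0]
sub → [9]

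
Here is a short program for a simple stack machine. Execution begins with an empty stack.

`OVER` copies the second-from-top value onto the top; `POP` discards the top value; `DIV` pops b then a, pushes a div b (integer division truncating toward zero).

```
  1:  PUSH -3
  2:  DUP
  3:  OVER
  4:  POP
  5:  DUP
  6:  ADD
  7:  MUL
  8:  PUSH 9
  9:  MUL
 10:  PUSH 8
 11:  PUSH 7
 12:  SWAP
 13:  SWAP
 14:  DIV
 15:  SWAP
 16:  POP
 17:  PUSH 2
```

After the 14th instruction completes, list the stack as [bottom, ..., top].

[162, 1]

PUSH -3 -> [-3]
DUP     -> [-3, -3]
OVER    -> [-3, -3, -3]
POP     -> [-3, -3]
DUP     -> [-3, -3, -3]
ADD     -> [-3, -6]
MUL     -> [18]
PUSH 9  -> [18, 9]
MUL     -> [162]
PUSH 8  -> [162, 8]
PUSH 7  -> [162, 8, 7]
SWAP    -> [162, 7, 8]
SWAP    -> [162, 8, 7]
DIV     -> [162, 1]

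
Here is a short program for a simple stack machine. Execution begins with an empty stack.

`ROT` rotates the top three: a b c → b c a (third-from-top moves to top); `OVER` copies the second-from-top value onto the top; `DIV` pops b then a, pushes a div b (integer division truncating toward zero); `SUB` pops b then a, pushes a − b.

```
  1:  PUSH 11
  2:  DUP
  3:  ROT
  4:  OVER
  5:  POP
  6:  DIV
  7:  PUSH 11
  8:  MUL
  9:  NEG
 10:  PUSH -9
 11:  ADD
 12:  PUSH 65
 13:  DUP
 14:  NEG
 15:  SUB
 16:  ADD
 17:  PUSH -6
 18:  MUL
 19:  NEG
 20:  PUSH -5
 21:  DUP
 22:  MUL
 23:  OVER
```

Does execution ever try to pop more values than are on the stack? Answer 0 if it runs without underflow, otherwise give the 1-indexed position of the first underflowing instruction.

3

PUSH 11  11
DUP      11 11
ROT  — needs 3 operands, stack has 2 → underflow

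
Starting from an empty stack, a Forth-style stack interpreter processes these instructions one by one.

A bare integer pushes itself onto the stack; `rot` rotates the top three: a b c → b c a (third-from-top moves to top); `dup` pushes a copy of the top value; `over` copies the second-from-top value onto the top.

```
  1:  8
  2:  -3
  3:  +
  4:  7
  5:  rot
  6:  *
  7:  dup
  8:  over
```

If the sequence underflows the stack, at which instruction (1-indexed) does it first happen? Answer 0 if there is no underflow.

5

8  → [8]
-3 → [8, -3]
+  → [5]
7  → [5, 7]
rot  — needs 3 operands, stack has 2 → underflow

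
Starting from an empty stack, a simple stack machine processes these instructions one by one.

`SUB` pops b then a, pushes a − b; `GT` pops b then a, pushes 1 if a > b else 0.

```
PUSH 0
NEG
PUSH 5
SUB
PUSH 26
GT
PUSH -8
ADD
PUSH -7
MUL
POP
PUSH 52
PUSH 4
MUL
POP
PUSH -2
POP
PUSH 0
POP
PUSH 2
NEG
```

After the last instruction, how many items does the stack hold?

PUSH 0  -> [0]
NEG     -> [0]
PUSH 5  -> [0, 5]
SUB     -> [-5]
PUSH 26 -> [-5, 26]
GT      -> [0]
PUSH -8 -> [0, -8]
ADD     -> [-8]
PUSH -7 -> [-8, -7]
MUL     -> [56]
POP     -> []
PUSH 52 -> [52]
PUSH 4  -> [52, 4]
MUL     -> [208]
POP     -> []
PUSH -2 -> [-2]
POP     -> []
PUSH 0  -> [0]
POP     -> []
PUSH 2  -> [2]
NEG     -> [-2]

1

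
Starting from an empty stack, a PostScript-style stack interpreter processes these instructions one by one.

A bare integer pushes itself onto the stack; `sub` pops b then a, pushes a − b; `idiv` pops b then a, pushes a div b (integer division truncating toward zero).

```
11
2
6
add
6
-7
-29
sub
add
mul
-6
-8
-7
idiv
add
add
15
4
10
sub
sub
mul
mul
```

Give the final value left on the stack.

11   : 11
2    : 11 2
6    : 11 2 6
add  : 11 8
6    : 11 8 6
-7   : 11 8 6 -7
-29  : 11 8 6 -7 -29
sub  : 11 8 6 22
add  : 11 8 28
mul  : 11 224
-6   : 11 224 -6
-8   : 11 224 -6 -8
-7   : 11 224 -6 -8 -7
idiv : 11 224 -6 1
add  : 11 224 -5
add  : 11 219
15   : 11 219 15
4    : 11 219 15 4
10   : 11 219 15 4 10
sub  : 11 219 15 -6
sub  : 11 219 21
mul  : 11 4599
mul  : 50589

50589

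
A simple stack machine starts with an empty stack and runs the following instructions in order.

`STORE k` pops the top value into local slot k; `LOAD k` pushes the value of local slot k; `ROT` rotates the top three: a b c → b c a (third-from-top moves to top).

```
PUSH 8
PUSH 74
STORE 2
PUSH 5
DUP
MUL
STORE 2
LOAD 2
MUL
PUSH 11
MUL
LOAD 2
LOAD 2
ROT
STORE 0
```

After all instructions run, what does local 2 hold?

PUSH 8  → 8
PUSH 74 → 8 74
STORE 2 → 8
PUSH 5  → 8 5
DUP     → 8 5 5
MUL     → 8 25
STORE 2 → 8
LOAD 2  → 8 25
MUL     → 200
PUSH 11 → 200 11
MUL     → 2200
LOAD 2  → 2200 25
LOAD 2  → 2200 25 25
ROT     → 25 25 2200
STORE 0 → 25 25

25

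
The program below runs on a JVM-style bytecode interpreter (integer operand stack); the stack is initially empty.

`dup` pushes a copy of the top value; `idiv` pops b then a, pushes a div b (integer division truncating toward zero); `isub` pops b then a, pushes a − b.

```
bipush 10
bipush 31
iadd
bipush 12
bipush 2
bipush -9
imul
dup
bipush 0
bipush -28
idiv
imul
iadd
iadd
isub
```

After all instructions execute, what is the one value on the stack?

bipush 10   10
bipush 31   10 31
iadd        41
bipush 12   41 12
bipush 2    41 12 2
bipush -9   41 12 2 -9
imul        41 12 -18
dup         41 12 -18 -18
bipush 0    41 12 -18 -18 0
bipush -28  41 12 -18 -18 0 -28
idiv        41 12 -18 -18 0
imul        41 12 -18 0
iadd        41 12 -18
iadd        41 -6
isub        47

47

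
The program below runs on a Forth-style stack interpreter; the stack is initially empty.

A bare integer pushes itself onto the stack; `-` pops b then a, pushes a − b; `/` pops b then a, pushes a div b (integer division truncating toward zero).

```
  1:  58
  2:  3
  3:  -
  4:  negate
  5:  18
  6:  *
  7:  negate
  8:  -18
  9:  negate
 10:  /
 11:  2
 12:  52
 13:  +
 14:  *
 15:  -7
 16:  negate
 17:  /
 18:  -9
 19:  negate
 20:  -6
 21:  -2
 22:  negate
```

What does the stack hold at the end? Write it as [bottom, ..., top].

[424, 9, -6, 2]

58      [58]
3       [58, 3]
-       [55]
negate  [-55]
18      [-55, 18]
*       [-990]
negate  [990]
-18     [990, -18]
negate  [990, 18]
/       [55]
2       [55, 2]
52      [55, 2, 52]
+       [55, 54]
*       [2970]
-7      [2970, -7]
negate  [2970, 7]
/       [424]
-9      [424, -9]
negate  [424, 9]
-6      [424, 9, -6]
-2      [424, 9, -6, -2]
negate  [424, 9, -6, 2]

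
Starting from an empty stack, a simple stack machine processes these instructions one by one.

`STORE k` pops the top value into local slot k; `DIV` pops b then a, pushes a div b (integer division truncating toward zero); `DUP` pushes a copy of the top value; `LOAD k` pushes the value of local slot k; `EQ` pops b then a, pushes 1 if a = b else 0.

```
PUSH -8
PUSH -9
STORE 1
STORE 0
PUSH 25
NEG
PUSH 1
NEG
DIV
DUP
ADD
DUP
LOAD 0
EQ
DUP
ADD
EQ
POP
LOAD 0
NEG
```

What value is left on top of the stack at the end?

PUSH -8 → [-8]
PUSH -9 → [-8, -9]
STORE 1 → [-8]
STORE 0 → []
PUSH 25 → [25]
NEG     → [-25]
PUSH 1  → [-25, 1]
NEG     → [-25, -1]
DIV     → [25]
DUP     → [25, 25]
ADD     → [50]
DUP     → [50, 50]
LOAD 0  → [50, 50, -8]
EQ      → [50, 0]
DUP     → [50, 0, 0]
ADD     → [50, 0]
EQ      → [0]
POP     → []
LOAD 0  → [-8]
NEG     → [8]

8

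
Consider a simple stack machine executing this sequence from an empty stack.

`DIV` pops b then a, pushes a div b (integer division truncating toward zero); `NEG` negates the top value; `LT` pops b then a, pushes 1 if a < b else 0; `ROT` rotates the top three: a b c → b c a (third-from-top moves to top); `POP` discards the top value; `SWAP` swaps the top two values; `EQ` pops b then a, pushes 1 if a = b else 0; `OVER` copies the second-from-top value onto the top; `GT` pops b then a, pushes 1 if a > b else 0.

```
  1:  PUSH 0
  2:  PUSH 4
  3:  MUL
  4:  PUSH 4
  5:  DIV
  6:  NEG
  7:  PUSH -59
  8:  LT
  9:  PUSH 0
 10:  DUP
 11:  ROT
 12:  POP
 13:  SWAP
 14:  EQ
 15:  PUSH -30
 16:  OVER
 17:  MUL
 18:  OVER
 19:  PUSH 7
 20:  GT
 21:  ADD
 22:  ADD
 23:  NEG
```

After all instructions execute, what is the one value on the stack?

PUSH 0    0
PUSH 4    0 4
MUL       0
PUSH 4    0 4
DIV       0
NEG       0
PUSH -59  0 -59
LT        0
PUSH 0    0 0
DUP       0 0 0
ROT       0 0 0
POP       0 0
SWAP      0 0
EQ        1
PUSH -30  1 -30
OVER      1 -30 1
MUL       1 -30
OVER      1 -30 1
PUSH 7    1 -30 1 7
GT        1 -30 0
ADD       1 -30
ADD       -29
NEG       29

29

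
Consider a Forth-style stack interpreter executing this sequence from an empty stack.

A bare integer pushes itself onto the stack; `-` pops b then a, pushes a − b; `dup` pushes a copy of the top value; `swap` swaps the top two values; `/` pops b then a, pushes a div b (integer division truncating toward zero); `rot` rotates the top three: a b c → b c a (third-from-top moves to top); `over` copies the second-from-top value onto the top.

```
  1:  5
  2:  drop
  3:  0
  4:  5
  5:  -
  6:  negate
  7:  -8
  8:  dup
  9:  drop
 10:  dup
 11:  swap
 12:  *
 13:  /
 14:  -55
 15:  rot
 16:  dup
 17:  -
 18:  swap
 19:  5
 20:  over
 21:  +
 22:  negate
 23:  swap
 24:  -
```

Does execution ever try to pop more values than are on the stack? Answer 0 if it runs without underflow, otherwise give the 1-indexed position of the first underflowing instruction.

5      -> 5
drop   -> (empty)
0      -> 0
5      -> 0 5
-      -> -5
negate -> 5
-8     -> 5 -8
dup    -> 5 -8 -8
drop   -> 5 -8
dup    -> 5 -8 -8
swap   -> 5 -8 -8
*      -> 5 64
/      -> 0
-55    -> 0 -55
rot  — needs 3 operands, stack has 2 → underflow

15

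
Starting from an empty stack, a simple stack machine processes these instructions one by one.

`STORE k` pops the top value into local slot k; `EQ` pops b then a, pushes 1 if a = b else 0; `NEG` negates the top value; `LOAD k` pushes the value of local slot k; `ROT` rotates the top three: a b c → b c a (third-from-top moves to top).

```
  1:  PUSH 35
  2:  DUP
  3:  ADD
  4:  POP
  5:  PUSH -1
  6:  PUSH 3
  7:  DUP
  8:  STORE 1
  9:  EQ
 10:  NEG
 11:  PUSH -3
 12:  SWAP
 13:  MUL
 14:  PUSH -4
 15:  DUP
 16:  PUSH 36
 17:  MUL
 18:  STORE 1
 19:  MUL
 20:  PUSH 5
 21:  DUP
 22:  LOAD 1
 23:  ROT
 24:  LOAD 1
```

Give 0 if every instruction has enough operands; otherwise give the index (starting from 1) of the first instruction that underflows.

0

PUSH 35  [35]
DUP      [35, 35]
ADD      [70]
POP      []
PUSH -1  [-1]
PUSH 3   [-1, 3]
DUP      [-1, 3, 3]
STORE 1  [-1, 3]
EQ       [0]
NEG      [0]
PUSH -3  [0, -3]
SWAP     [-3, 0]
MUL      [0]
PUSH -4  [0, -4]
DUP      [0, -4, -4]
PUSH 36  [0, -4, -4, 36]
MUL      [0, -4, -144]
STORE 1  [0, -4]
MUL      [0]
PUSH 5   [0, 5]
DUP      [0, 5, 5]
LOAD 1   [0, 5, 5, -144]
ROT      [0, 5, -144, 5]
LOAD 1   [0, 5, -144, 5, -144]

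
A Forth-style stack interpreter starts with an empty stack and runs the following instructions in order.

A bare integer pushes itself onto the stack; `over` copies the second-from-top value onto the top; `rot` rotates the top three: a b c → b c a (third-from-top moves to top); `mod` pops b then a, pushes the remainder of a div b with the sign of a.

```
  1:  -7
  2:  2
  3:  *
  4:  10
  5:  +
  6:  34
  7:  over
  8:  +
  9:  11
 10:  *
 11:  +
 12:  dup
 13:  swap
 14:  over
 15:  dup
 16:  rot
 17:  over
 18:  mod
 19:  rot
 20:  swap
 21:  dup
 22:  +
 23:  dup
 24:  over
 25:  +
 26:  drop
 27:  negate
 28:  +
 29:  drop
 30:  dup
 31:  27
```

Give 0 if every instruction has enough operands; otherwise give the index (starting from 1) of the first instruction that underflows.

-7     : [-7]
2      : [-7, 2]
*      : [-14]
10     : [-14, 10]
+      : [-4]
34     : [-4, 34]
over   : [-4, 34, -4]
+      : [-4, 30]
11     : [-4, 30, 11]
*      : [-4, 330]
+      : [326]
dup    : [326, 326]
swap   : [326, 326]
over   : [326, 326, 326]
dup    : [326, 326, 326, 326]
rot    : [326, 326, 326, 326]
over   : [326, 326, 326, 326, 326]
mod    : [326, 326, 326, 0]
rot    : [326, 326, 0, 326]
swap   : [326, 326, 326, 0]
dup    : [326, 326, 326, 0, 0]
+      : [326, 326, 326, 0]
dup    : [326, 326, 326, 0, 0]
over   : [326, 326, 326, 0, 0, 0]
+      : [326, 326, 326, 0, 0]
drop   : [326, 326, 326, 0]
negate : [326, 326, 326, 0]
+      : [326, 326, 326]
drop   : [326, 326]
dup    : [326, 326, 326]
27     : [326, 326, 326, 27]

0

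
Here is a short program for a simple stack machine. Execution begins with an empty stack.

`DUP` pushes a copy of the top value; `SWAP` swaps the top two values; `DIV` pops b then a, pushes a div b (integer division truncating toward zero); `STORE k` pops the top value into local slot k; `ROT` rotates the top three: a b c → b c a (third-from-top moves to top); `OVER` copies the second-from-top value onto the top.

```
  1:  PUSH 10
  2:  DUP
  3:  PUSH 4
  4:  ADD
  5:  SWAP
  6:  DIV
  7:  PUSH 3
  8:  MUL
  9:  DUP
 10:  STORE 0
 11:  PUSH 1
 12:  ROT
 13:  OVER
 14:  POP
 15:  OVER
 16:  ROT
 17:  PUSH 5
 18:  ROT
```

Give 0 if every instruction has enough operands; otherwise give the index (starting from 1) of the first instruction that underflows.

12

PUSH 10 -> [10]
DUP     -> [10, 10]
PUSH 4  -> [10, 10, 4]
ADD     -> [10, 14]
SWAP    -> [14, 10]
DIV     -> [1]
PUSH 3  -> [1, 3]
MUL     -> [3]
DUP     -> [3, 3]
STORE 0 -> [3]
PUSH 1  -> [3, 1]
ROT  — needs 3 operands, stack has 2 → underflow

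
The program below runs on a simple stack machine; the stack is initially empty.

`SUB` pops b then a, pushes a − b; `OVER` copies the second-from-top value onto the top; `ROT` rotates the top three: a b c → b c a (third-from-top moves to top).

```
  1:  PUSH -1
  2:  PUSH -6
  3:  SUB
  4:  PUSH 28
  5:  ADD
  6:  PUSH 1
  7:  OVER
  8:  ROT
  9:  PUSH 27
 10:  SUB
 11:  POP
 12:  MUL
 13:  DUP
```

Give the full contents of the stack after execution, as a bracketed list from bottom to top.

PUSH -1  [-1]
PUSH -6  [-1, -6]
SUB      [5]
PUSH 28  [5, 28]
ADD      [33]
PUSH 1   [33, 1]
OVER     [33, 1, 33]
ROT      [1, 33, 33]
PUSH 27  [1, 33, 33, 27]
SUB      [1, 33, 6]
POP      [1, 33]
MUL      [33]
DUP      [33, 33]

[33, 33]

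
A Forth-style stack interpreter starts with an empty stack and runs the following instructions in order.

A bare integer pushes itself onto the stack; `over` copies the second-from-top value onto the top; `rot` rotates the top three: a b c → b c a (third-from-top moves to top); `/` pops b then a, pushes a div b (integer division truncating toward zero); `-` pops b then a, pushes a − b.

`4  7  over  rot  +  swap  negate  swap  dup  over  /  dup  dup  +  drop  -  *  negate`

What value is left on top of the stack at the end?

4       4
7       4 7
over    4 7 4
rot     7 4 4
+       7 8
swap    8 7
negate  8 -7
swap    -7 8
dup     -7 8 8
over    -7 8 8 8
/       -7 8 1
dup     -7 8 1 1
dup     -7 8 1 1 1
+       -7 8 1 2
drop    -7 8 1
-       -7 7
*       -49
negate  49

49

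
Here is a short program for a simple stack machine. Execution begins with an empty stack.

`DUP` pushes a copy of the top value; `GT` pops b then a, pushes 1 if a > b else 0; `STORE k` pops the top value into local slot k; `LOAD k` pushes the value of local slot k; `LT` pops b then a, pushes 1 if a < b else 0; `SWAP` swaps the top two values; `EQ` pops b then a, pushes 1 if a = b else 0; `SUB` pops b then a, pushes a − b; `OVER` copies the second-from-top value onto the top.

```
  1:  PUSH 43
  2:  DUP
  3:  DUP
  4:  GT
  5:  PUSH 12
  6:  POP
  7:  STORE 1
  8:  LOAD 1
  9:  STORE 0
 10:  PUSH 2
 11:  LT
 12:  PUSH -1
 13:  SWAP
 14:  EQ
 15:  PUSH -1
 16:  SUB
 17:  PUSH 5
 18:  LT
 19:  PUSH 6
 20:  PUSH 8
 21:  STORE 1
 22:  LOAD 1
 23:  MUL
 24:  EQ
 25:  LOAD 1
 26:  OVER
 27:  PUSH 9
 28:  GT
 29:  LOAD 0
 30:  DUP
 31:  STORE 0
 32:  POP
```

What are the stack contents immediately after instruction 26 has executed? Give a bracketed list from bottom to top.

[0, 8, 0]

PUSH 43 -> 43
DUP     -> 43 43
DUP     -> 43 43 43
GT      -> 43 0
PUSH 12 -> 43 0 12
POP     -> 43 0
STORE 1 -> 43
LOAD 1  -> 43 0
STORE 0 -> 43
PUSH 2  -> 43 2
LT      -> 0
PUSH -1 -> 0 -1
SWAP    -> -1 0
EQ      -> 0
PUSH -1 -> 0 -1
SUB     -> 1
PUSH 5  -> 1 5
LT      -> 1
PUSH 6  -> 1 6
PUSH 8  -> 1 6 8
STORE 1 -> 1 6
LOAD 1  -> 1 6 8
MUL     -> 1 48
EQ      -> 0
LOAD 1  -> 0 8
OVER    -> 0 8 0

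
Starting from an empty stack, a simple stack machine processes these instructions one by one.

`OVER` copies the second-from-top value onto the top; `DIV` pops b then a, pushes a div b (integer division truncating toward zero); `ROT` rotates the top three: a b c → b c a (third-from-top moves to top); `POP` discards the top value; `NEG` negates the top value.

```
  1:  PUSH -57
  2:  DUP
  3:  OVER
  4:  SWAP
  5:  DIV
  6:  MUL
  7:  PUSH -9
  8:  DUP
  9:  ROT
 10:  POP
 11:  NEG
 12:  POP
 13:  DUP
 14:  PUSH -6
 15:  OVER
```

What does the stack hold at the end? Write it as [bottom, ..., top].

[-9, -9, -6, -9]

PUSH -57 : -57
DUP      : -57 -57
OVER     : -57 -57 -57
SWAP     : -57 -57 -57
DIV      : -57 1
MUL      : -57
PUSH -9  : -57 -9
DUP      : -57 -9 -9
ROT      : -9 -9 -57
POP      : -9 -9
NEG      : -9 9
POP      : -9
DUP      : -9 -9
PUSH -6  : -9 -9 -6
OVER     : -9 -9 -6 -9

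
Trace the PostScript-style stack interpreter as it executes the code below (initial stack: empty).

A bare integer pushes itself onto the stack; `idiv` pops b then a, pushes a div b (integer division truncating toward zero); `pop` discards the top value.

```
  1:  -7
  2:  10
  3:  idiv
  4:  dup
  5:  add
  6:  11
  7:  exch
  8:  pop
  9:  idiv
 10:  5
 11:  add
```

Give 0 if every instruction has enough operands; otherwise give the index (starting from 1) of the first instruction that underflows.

9

-7    [-7]
10    [-7, 10]
idiv  [0]
dup   [0, 0]
add   [0]
11    [0, 11]
exch  [11, 0]
pop   [11]
idiv  — needs 2 operands, stack has 1 → underflow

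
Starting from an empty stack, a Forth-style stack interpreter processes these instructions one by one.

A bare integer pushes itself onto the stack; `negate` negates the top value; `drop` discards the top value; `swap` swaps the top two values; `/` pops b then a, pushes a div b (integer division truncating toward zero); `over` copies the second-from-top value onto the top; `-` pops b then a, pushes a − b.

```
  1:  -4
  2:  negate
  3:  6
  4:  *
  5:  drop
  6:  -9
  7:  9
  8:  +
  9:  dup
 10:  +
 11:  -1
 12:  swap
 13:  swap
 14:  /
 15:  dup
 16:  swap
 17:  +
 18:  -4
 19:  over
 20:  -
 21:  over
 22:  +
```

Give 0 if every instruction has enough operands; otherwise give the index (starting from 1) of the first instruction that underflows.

0

-4     : -4
negate : 4
6      : 4 6
*      : 24
drop   : (empty)
-9     : -9
9      : -9 9
+      : 0
dup    : 0 0
+      : 0
-1     : 0 -1
swap   : -1 0
swap   : 0 -1
/      : 0
dup    : 0 0
swap   : 0 0
+      : 0
-4     : 0 -4
over   : 0 -4 0
-      : 0 -4
over   : 0 -4 0
+      : 0 -4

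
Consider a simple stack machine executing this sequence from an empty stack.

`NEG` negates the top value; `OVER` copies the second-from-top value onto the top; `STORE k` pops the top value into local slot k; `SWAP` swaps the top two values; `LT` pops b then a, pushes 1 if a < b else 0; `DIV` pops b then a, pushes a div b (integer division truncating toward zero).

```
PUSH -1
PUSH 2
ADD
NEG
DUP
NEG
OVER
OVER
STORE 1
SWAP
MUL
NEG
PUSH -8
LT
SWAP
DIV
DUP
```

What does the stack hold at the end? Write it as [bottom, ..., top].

PUSH -1  [-1]
PUSH 2   [-1, 2]
ADD      [1]
NEG      [-1]
DUP      [-1, -1]
NEG      [-1, 1]
OVER     [-1, 1, -1]
OVER     [-1, 1, -1, 1]
STORE 1  [-1, 1, -1]
SWAP     [-1, -1, 1]
MUL      [-1, -1]
NEG      [-1, 1]
PUSH -8  [-1, 1, -8]
LT       [-1, 0]
SWAP     [0, -1]
DIV      [0]
DUP      [0, 0]

[0, 0]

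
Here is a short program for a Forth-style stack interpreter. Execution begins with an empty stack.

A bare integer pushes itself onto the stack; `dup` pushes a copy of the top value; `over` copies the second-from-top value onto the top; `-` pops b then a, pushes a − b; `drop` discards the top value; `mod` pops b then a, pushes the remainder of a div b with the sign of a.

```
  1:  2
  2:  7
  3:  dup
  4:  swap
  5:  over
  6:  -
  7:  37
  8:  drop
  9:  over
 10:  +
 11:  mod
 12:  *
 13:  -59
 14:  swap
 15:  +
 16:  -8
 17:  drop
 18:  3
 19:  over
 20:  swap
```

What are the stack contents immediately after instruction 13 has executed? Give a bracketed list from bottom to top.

[0, -59]

2    : [2]
7    : [2, 7]
dup  : [2, 7, 7]
swap : [2, 7, 7]
over : [2, 7, 7, 7]
-    : [2, 7, 0]
37   : [2, 7, 0, 37]
drop : [2, 7, 0]
over : [2, 7, 0, 7]
+    : [2, 7, 7]
mod  : [2, 0]
*    : [0]
-59  : [0, -59]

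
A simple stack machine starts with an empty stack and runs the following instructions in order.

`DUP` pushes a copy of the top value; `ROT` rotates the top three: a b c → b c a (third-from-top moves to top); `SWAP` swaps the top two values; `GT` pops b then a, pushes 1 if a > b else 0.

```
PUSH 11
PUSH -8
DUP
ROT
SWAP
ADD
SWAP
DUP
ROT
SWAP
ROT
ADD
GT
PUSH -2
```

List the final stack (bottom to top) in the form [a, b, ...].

PUSH 11  11
PUSH -8  11 -8
DUP      11 -8 -8
ROT      -8 -8 11
SWAP     -8 11 -8
ADD      -8 3
SWAP     3 -8
DUP      3 -8 -8
ROT      -8 -8 3
SWAP     -8 3 -8
ROT      3 -8 -8
ADD      3 -16
GT       1
PUSH -2  1 -2

[1, -2]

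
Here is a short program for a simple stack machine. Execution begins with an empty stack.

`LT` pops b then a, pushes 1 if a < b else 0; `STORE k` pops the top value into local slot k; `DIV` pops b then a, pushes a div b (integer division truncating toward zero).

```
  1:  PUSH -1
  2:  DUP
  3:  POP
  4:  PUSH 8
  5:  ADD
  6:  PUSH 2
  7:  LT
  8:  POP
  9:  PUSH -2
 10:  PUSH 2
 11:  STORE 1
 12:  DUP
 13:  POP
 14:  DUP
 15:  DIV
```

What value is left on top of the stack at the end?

1

PUSH -1 -> -1
DUP     -> -1 -1
POP     -> -1
PUSH 8  -> -1 8
ADD     -> 7
PUSH 2  -> 7 2
LT      -> 0
POP     -> (empty)
PUSH -2 -> -2
PUSH 2  -> -2 2
STORE 1 -> -2
DUP     -> -2 -2
POP     -> -2
DUP     -> -2 -2
DIV     -> 1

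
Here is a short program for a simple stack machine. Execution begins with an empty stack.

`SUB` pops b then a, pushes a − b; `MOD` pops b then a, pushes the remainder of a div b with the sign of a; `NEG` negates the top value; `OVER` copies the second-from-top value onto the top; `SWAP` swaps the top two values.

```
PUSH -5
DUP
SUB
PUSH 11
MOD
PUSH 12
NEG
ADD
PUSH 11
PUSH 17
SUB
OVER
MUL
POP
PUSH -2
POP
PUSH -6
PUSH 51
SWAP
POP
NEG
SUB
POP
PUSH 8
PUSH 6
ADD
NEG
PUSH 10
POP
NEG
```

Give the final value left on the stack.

PUSH -5  -5
DUP      -5 -5
SUB      0
PUSH 11  0 11
MOD      0
PUSH 12  0 12
NEG      0 -12
ADD      -12
PUSH 11  -12 11
PUSH 17  -12 11 17
SUB      -12 -6
OVER     -12 -6 -12
MUL      -12 72
POP      -12
PUSH -2  -12 -2
POP      -12
PUSH -6  -12 -6
PUSH 51  -12 -6 51
SWAP     -12 51 -6
POP      -12 51
NEG      -12 -51
SUB      39
POP      (empty)
PUSH 8   8
PUSH 6   8 6
ADD      14
NEG      -14
PUSH 10  -14 10
POP      -14
NEG      14

14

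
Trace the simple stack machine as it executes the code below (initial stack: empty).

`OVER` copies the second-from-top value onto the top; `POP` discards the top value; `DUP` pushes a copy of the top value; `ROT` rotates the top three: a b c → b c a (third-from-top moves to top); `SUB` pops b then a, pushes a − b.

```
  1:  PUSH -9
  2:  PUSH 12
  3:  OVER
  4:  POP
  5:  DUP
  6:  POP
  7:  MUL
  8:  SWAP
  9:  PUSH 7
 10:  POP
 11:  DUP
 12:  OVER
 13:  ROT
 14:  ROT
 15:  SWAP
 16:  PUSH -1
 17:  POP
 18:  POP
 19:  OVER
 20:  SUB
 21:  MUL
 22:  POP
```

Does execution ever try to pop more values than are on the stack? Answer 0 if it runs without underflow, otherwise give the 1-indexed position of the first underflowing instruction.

PUSH -9  [-9]
PUSH 12  [-9, 12]
OVER     [-9, 12, -9]
POP      [-9, 12]
DUP      [-9, 12, 12]
POP      [-9, 12]
MUL      [-108]
SWAP  — needs 2 operands, stack has 1 → underflow

8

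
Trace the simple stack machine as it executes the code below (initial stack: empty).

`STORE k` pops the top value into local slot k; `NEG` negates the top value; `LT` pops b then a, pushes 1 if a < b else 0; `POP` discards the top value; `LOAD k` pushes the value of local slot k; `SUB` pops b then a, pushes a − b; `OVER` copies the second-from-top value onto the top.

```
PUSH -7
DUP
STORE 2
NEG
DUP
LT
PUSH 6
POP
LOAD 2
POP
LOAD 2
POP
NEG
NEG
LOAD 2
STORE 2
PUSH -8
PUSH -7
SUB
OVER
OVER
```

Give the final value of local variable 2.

-7

PUSH -7  [-7]
DUP      [-7, -7]
STORE 2  [-7]
NEG      [7]
DUP      [7, 7]
LT       [0]
PUSH 6   [0, 6]
POP      [0]
LOAD 2   [0, -7]
POP      [0]
LOAD 2   [0, -7]
POP      [0]
NEG      [0]
NEG      [0]
LOAD 2   [0, -7]
STORE 2  [0]
PUSH -8  [0, -8]
PUSH -7  [0, -8, -7]
SUB      [0, -1]
OVER     [0, -1, 0]
OVER     [0, -1, 0, -1]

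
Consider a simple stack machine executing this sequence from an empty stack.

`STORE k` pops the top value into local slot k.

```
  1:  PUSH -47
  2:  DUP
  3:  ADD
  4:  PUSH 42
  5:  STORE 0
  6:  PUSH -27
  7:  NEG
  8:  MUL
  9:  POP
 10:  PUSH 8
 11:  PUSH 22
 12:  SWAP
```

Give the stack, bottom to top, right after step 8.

PUSH -47  -47
DUP       -47 -47
ADD       -94
PUSH 42   -94 42
STORE 0   -94
PUSH -27  -94 -27
NEG       -94 27
MUL       -2538

[-2538]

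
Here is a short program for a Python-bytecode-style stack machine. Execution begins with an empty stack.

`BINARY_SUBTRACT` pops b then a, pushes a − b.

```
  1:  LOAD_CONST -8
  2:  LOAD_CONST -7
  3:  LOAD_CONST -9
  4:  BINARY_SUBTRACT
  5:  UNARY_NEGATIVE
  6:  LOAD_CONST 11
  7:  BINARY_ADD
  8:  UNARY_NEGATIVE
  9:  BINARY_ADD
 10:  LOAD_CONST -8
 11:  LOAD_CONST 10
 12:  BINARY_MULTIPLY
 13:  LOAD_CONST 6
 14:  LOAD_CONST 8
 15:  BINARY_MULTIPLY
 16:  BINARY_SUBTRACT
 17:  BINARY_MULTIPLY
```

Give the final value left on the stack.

LOAD_CONST -8   -> -8
LOAD_CONST -7   -> -8 -7
LOAD_CONST -9   -> -8 -7 -9
BINARY_SUBTRACT -> -8 2
UNARY_NEGATIVE  -> -8 -2
LOAD_CONST 11   -> -8 -2 11
BINARY_ADD      -> -8 9
UNARY_NEGATIVE  -> -8 -9
BINARY_ADD      -> -17
LOAD_CONST -8   -> -17 -8
LOAD_CONST 10   -> -17 -8 10
BINARY_MULTIPLY -> -17 -80
LOAD_CONST 6    -> -17 -80 6
LOAD_CONST 8    -> -17 -80 6 8
BINARY_MULTIPLY -> -17 -80 48
BINARY_SUBTRACT -> -17 -128
BINARY_MULTIPLY -> 2176

2176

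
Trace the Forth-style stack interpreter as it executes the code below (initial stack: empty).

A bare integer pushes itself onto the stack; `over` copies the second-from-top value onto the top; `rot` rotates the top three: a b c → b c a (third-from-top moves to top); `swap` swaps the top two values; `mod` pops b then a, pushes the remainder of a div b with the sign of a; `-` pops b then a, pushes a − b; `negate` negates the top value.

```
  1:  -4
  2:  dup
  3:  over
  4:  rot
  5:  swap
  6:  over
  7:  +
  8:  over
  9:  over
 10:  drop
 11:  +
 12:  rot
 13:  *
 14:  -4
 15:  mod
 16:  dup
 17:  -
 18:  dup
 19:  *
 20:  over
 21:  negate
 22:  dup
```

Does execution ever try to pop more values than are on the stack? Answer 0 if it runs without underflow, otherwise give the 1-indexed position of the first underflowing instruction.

-4     : -4
dup    : -4 -4
over   : -4 -4 -4
rot    : -4 -4 -4
swap   : -4 -4 -4
over   : -4 -4 -4 -4
+      : -4 -4 -8
over   : -4 -4 -8 -4
over   : -4 -4 -8 -4 -8
drop   : -4 -4 -8 -4
+      : -4 -4 -12
rot    : -4 -12 -4
*      : -4 48
-4     : -4 48 -4
mod    : -4 0
dup    : -4 0 0
-      : -4 0
dup    : -4 0 0
*      : -4 0
over   : -4 0 -4
negate : -4 0 4
dup    : -4 0 4 4

0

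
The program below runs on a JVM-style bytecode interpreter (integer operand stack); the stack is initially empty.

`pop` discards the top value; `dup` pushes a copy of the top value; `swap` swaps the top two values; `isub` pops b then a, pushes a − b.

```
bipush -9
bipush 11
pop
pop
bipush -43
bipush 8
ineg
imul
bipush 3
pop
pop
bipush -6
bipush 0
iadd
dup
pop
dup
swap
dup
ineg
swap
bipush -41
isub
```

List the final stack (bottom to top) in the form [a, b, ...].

[-6, 6, 35]

bipush -9   -9
bipush 11   -9 11
pop         -9
pop         (empty)
bipush -43  -43
bipush 8    -43 8
ineg        -43 -8
imul        344
bipush 3    344 3
pop         344
pop         (empty)
bipush -6   -6
bipush 0    -6 0
iadd        -6
dup         -6 -6
pop         -6
dup         -6 -6
swap        -6 -6
dup         -6 -6 -6
ineg        -6 -6 6
swap        -6 6 -6
bipush -41  -6 6 -6 -41
isub        -6 6 35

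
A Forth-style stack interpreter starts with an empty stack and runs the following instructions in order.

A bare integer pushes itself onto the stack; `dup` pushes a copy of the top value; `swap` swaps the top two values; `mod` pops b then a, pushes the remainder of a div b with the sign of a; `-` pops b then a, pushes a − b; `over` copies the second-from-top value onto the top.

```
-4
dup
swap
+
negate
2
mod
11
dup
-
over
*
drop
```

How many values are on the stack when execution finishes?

-4     → -4
dup    → -4 -4
swap   → -4 -4
+      → -8
negate → 8
2      → 8 2
mod    → 0
11     → 0 11
dup    → 0 11 11
-      → 0 0
over   → 0 0 0
*      → 0 0
drop   → 0

1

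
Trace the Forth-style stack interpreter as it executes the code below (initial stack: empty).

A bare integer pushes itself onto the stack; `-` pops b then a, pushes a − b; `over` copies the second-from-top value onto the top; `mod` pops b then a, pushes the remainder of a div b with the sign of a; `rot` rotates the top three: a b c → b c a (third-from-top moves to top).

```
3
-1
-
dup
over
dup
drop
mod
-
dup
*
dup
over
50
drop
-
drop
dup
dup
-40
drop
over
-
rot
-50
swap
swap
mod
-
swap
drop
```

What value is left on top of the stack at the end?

-16

3     3
-1    3 -1
-     4
dup   4 4
over  4 4 4
dup   4 4 4 4
drop  4 4 4
mod   4 0
-     4
dup   4 4
*     16
dup   16 16
over  16 16 16
50    16 16 16 50
drop  16 16 16
-     16 0
drop  16
dup   16 16
dup   16 16 16
-40   16 16 16 -40
drop  16 16 16
over  16 16 16 16
-     16 16 0
rot   16 0 16
-50   16 0 16 -50
swap  16 0 -50 16
swap  16 0 16 -50
mod   16 0 16
-     16 -16
swap  -16 16
drop  -16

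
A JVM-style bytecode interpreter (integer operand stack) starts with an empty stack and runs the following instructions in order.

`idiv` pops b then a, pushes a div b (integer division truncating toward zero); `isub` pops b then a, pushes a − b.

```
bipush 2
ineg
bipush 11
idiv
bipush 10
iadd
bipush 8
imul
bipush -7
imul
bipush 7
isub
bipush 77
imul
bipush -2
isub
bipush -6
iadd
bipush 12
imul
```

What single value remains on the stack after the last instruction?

-523956

bipush 2  : [2]
ineg      : [-2]
bipush 11 : [-2, 11]
idiv      : [0]
bipush 10 : [0, 10]
iadd      : [10]
bipush 8  : [10, 8]
imul      : [80]
bipush -7 : [80, -7]
imul      : [-560]
bipush 7  : [-560, 7]
isub      : [-567]
bipush 77 : [-567, 77]
imul      : [-43659]
bipush -2 : [-43659, -2]
isub      : [-43657]
bipush -6 : [-43657, -6]
iadd      : [-43663]
bipush 12 : [-43663, 12]
imul      : [-523956]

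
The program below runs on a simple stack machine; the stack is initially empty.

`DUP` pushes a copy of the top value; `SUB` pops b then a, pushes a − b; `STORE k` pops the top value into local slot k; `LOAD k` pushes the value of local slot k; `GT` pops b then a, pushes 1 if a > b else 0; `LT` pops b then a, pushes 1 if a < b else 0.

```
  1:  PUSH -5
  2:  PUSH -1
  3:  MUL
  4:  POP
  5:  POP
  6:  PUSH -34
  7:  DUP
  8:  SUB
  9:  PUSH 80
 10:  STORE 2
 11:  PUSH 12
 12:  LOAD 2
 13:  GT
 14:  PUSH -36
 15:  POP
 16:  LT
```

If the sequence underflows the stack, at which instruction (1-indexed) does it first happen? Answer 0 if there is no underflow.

5

PUSH -5 -> -5
PUSH -1 -> -5 -1
MUL     -> 5
POP     -> (empty)
POP  — needs 1 operand, stack has 0 → underflow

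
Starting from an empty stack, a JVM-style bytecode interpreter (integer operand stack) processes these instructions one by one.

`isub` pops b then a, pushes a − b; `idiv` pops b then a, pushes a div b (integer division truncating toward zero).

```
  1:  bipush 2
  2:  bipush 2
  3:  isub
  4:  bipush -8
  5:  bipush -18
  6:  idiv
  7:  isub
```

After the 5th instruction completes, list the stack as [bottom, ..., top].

bipush 2   -> 2
bipush 2   -> 2 2
isub       -> 0
bipush -8  -> 0 -8
bipush -18 -> 0 -8 -18

[0, -8, -18]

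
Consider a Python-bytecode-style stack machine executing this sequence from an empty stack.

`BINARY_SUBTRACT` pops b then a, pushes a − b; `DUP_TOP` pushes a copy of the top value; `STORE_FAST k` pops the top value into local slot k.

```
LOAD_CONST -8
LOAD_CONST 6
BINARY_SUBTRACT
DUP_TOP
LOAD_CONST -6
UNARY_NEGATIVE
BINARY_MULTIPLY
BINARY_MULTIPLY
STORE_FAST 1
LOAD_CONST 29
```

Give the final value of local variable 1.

LOAD_CONST -8    [-8]
LOAD_CONST 6     [-8, 6]
BINARY_SUBTRACT  [-14]
DUP_TOP          [-14, -14]
LOAD_CONST -6    [-14, -14, -6]
UNARY_NEGATIVE   [-14, -14, 6]
BINARY_MULTIPLY  [-14, -84]
BINARY_MULTIPLY  [1176]
STORE_FAST 1     []
LOAD_CONST 29    [29]

1176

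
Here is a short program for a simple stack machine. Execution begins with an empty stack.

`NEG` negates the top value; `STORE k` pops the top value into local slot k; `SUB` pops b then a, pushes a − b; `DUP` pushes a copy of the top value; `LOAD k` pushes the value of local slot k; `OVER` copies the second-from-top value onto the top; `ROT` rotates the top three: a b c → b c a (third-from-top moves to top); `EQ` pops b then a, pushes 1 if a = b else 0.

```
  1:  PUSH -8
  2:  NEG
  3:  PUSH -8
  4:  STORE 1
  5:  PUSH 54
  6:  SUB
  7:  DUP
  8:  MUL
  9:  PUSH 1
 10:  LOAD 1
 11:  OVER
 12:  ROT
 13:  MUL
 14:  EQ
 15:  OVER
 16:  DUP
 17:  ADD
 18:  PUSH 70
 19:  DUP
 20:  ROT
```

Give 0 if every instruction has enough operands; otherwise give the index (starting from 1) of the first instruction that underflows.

PUSH -8  -8
NEG      8
PUSH -8  8 -8
STORE 1  8
PUSH 54  8 54
SUB      -46
DUP      -46 -46
MUL      2116
PUSH 1   2116 1
LOAD 1   2116 1 -8
OVER     2116 1 -8 1
ROT      2116 -8 1 1
MUL      2116 -8 1
EQ       2116 0
OVER     2116 0 2116
DUP      2116 0 2116 2116
ADD      2116 0 4232
PUSH 70  2116 0 4232 70
DUP      2116 0 4232 70 70
ROT      2116 0 70 70 4232

0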